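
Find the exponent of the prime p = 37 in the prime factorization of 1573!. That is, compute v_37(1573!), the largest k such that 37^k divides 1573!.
v_37(1573!) = 43

Legendre's formula: v_p(n!) = Σ_{k ≥ 1} ⌊n / p^k⌋. For p = 37, n = 1573, the terms are:
  ⌊1573/37^1⌋ = ⌊1573/37⌋ = 42
  ⌊1573/37^2⌋ = ⌊1573/1369⌋ = 1
(the next term ⌊1573/37^3⌋ = 0, terminating the sum). Summing: v_37(1573!) = 42 + 1 = 43.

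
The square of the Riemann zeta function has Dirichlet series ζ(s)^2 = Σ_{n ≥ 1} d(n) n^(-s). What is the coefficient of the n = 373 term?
d(373) = 2

ζ(s)^2 = (Σ 1/m^s)(Σ 1/k^s). The coefficient of 1/n^s in the product is the number of ordered pairs (m, k) with mk = n, which equals d(n). For n = 373, divisors are [1, 373], so d(373) = 2.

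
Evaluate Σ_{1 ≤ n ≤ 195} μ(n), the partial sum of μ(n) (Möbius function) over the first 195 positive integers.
Σ_{n ≤ 195} μ(n) = -6

Compute μ(n) for each 1 ≤ n ≤ 195: μ(1) = 1, μ(2) = -1, μ(3) = -1, μ(4) = 0, μ(5) = -1, μ(6) = 1, μ(7) = -1, μ(8) = 0, μ(9) = 0, μ(10) = 1, μ(11) = -1, μ(12) = 0, μ(13) = -1, μ(14) = 1, μ(15) = 1, μ(16) = 0, μ(17) = -1, μ(18) = 0, μ(19) = -1, μ(20) = 0, μ(21) = 1, μ(22) = 1, μ(23) = -1, μ(24) = 0, μ(25) = 0, μ(26) = 1, μ(27) = 0, μ(28) = 0, μ(29) = -1, μ(30) = -1, μ(31) = -1, μ(32) = 0, μ(33) = 1, μ(34) = 1, μ(35) = 1, μ(36) = 0, μ(37) = -1, μ(38) = 1, μ(39) = 1, μ(40) = 0, μ(41) = -1, μ(42) = -1, μ(43) = -1, μ(44) = 0, μ(45) = 0, μ(46) = 1, μ(47) = -1, μ(48) = 0, μ(49) = 0, μ(50) = 0, μ(51) = 1, μ(52) = 0, μ(53) = -1, μ(54) = 0, μ(55) = 1, μ(56) = 0, μ(57) = 1, μ(58) = 1, μ(59) = -1, μ(60) = 0, μ(61) = -1, μ(62) = 1, μ(63) = 0, μ(64) = 0, μ(65) = 1, μ(66) = -1, μ(67) = -1, μ(68) = 0, μ(69) = 1, μ(70) = -1, μ(71) = -1, μ(72) = 0, μ(73) = -1, μ(74) = 1, μ(75) = 0, μ(76) = 0, μ(77) = 1, μ(78) = -1, μ(79) = -1, μ(80) = 0, μ(81) = 0, μ(82) = 1, μ(83) = -1, μ(84) = 0, μ(85) = 1, μ(86) = 1, μ(87) = 1, μ(88) = 0, μ(89) = -1, μ(90) = 0, μ(91) = 1, μ(92) = 0, μ(93) = 1, μ(94) = 1, μ(95) = 1, μ(96) = 0, μ(97) = -1, μ(98) = 0, μ(99) = 0, μ(100) = 0, μ(101) = -1, μ(102) = -1, μ(103) = -1, μ(104) = 0, μ(105) = -1, μ(106) = 1, μ(107) = -1, μ(108) = 0, μ(109) = -1, μ(110) = -1, μ(111) = 1, μ(112) = 0, μ(113) = -1, μ(114) = -1, μ(115) = 1, μ(116) = 0, μ(117) = 0, μ(118) = 1, μ(119) = 1, μ(120) = 0, μ(121) = 0, μ(122) = 1, μ(123) = 1, μ(124) = 0, μ(125) = 0, μ(126) = 0, μ(127) = -1, μ(128) = 0, μ(129) = 1, μ(130) = -1, μ(131) = -1, μ(132) = 0, μ(133) = 1, μ(134) = 1, μ(135) = 0, μ(136) = 0, μ(137) = -1, μ(138) = -1, μ(139) = -1, μ(140) = 0, μ(141) = 1, μ(142) = 1, μ(143) = 1, μ(144) = 0, μ(145) = 1, μ(146) = 1, μ(147) = 0, μ(148) = 0, μ(149) = -1, μ(150) = 0, μ(151) = -1, μ(152) = 0, μ(153) = 0, μ(154) = -1, μ(155) = 1, μ(156) = 0, μ(157) = -1, μ(158) = 1, μ(159) = 1, μ(160) = 0, μ(161) = 1, μ(162) = 0, μ(163) = -1, μ(164) = 0, μ(165) = -1, μ(166) = 1, μ(167) = -1, μ(168) = 0, μ(169) = 0, μ(170) = -1, μ(171) = 0, μ(172) = 0, μ(173) = -1, μ(174) = -1, μ(175) = 0, μ(176) = 0, μ(177) = 1, μ(178) = 1, μ(179) = -1, μ(180) = 0, μ(181) = -1, μ(182) = -1, μ(183) = 1, μ(184) = 0, μ(185) = 1, μ(186) = -1, μ(187) = 1, μ(188) = 0, μ(189) = 0, μ(190) = -1, μ(191) = -1, μ(192) = 0, μ(193) = -1, μ(194) = 1, μ(195) = -1. Summing all 195 values: -6. (Mertens function M(x) = Σ_{n ≤ x} μ(n); on average M(x) should be small (PNT ⟺ M(x) = o(x)).)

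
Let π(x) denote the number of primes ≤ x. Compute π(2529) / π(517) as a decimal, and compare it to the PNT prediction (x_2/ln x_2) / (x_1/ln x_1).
π(2529)/π(517) = 369/97 ≈ 3.8041;  PNT prediction ≈ 3.9006.

π(517) = 97 and π(2529) = 369, so π(2529)/π(517) ≈ 3.8041. The PNT-predicted ratio is (2529/ln(2529)) / (517/ln(517)) ≈ 3.9006. The two agree to within a few percent, as expected.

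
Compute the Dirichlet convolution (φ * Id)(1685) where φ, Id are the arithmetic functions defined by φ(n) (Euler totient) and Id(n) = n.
(φ * Id)(1685) = 6057

Divisors of 1685: [1, 5, 337, 1685]. For each d | 1685:
  d = 1: φ(1) · Id(1685/1) = 1 · 1685 = 1685
  d = 5: φ(5) · Id(1685/5) = 4 · 337 = 1348
  d = 337: φ(337) · Id(1685/337) = 336 · 5 = 1680
  d = 1685: φ(1685) · Id(1685/1685) = 1344 · 1 = 1344
Summing: (φ * Id)(1685) = 1685 + 1348 + 1680 + 1344 = 6057.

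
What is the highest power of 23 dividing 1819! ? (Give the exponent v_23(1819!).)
v_23(1819!) = 82

Legendre's formula: v_p(n!) = Σ_{k ≥ 1} ⌊n / p^k⌋. For p = 23, n = 1819, the terms are:
  ⌊1819/23^1⌋ = ⌊1819/23⌋ = 79
  ⌊1819/23^2⌋ = ⌊1819/529⌋ = 3
(the next term ⌊1819/23^3⌋ = 0, terminating the sum). Summing: v_23(1819!) = 79 + 3 = 82.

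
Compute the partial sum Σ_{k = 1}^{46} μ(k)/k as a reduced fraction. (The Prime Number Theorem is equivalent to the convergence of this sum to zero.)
Σ μ(k)/k = 10026981687881/13082761331670030

Values of μ(k) for 1 ≤ k ≤ 46: μ(1) = 1, μ(2) = -1, μ(3) = -1, μ(5) = -1, μ(6) = 1, μ(7) = -1, μ(10) = 1, μ(11) = -1, μ(13) = -1, μ(14) = 1, μ(15) = 1, μ(17) = -1, μ(19) = -1, μ(21) = 1, μ(22) = 1, μ(23) = -1, μ(26) = 1, μ(29) = -1, μ(30) = -1, μ(31) = -1, μ(33) = 1, μ(34) = 1, μ(35) = 1, μ(37) = -1, μ(38) = 1, μ(39) = 1, μ(41) = -1, μ(42) = -1, μ(43) = -1, μ(46) = 1, with μ = 0 on non-squarefree integers. Summing μ(k)/k for k where μ(k) ≠ 0 gives 10026981687881/13082761331670030 ≈ 0.0008. (PNT ⟺ this sum → 0 as n → ∞.)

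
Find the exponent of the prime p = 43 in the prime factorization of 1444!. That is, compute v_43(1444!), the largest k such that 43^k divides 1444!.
v_43(1444!) = 33

Legendre's formula: v_p(n!) = Σ_{k ≥ 1} ⌊n / p^k⌋. For p = 43, n = 1444, the terms are:
  ⌊1444/43^1⌋ = ⌊1444/43⌋ = 33
(the next term ⌊1444/43^2⌋ = 0, terminating the sum). Summing: v_43(1444!) = 33 = 33.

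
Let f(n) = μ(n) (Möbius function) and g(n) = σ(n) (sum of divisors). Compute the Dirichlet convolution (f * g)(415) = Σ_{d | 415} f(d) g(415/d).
(μ * σ)(415) = 415

Divisors of 415: [1, 5, 83, 415]. For each d | 415:
  d = 1: μ(1) · σ(415/1) = 1 · 504 = 504
  d = 5: μ(5) · σ(415/5) = -1 · 84 = -84
  d = 83: μ(83) · σ(415/83) = -1 · 6 = -6
  d = 415: μ(415) · σ(415/415) = 1 · 1 = 1
Summing: (μ * σ)(415) = 504 + -84 + -6 + 1 = 415.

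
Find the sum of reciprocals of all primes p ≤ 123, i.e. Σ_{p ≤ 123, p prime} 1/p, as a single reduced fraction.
Σ 1/p = 58472171373748331322981543916880425472323867753/31610054640417607788145206291543662493274686990

π(123) = 30, so the primes ≤ 123 are [2, 3, 5, 7, 11, 13, 17, 19, 23, 29, 31, 37, 41, 43, 47, 53, 59, 61, 67, 71, 73, 79, 83, 89, 97, 101, 103, 107, 109, 113]. Summing 1/p over these primes: 58472171373748331322981543916880425472323867753/31610054640417607788145206291543662493274686990 ≈ 1.8498. Mertens estimate ln ln(123) + 0.2615 ≈ 1.8326.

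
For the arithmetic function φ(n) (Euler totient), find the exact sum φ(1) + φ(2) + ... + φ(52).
Σ_{n ≤ 52} φ(n) = 830

Compute φ(n) for each 1 ≤ n ≤ 52: φ(1) = 1, φ(2) = 1, φ(3) = 2, φ(4) = 2, φ(5) = 4, φ(6) = 2, φ(7) = 6, φ(8) = 4, φ(9) = 6, φ(10) = 4, φ(11) = 10, φ(12) = 4, φ(13) = 12, φ(14) = 6, φ(15) = 8, φ(16) = 8, φ(17) = 16, φ(18) = 6, φ(19) = 18, φ(20) = 8, φ(21) = 12, φ(22) = 10, φ(23) = 22, φ(24) = 8, φ(25) = 20, φ(26) = 12, φ(27) = 18, φ(28) = 12, φ(29) = 28, φ(30) = 8, φ(31) = 30, φ(32) = 16, φ(33) = 20, φ(34) = 16, φ(35) = 24, φ(36) = 12, φ(37) = 36, φ(38) = 18, φ(39) = 24, φ(40) = 16, φ(41) = 40, φ(42) = 12, φ(43) = 42, φ(44) = 20, φ(45) = 24, φ(46) = 22, φ(47) = 46, φ(48) = 16, φ(49) = 42, φ(50) = 20, φ(51) = 32, φ(52) = 24. Summing all 52 values: 830. (Average order: Σ_{n ≤ x} φ(n) ~ (3/π²) x². For x = 52, (3/π²)·52² ≈ 821.92.)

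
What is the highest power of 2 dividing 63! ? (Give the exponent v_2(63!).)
v_2(63!) = 57

Legendre's formula: v_p(n!) = Σ_{k ≥ 1} ⌊n / p^k⌋. For p = 2, n = 63, the terms are:
  ⌊63/2^1⌋ = ⌊63/2⌋ = 31
  ⌊63/2^2⌋ = ⌊63/4⌋ = 15
  ⌊63/2^3⌋ = ⌊63/8⌋ = 7
  ⌊63/2^4⌋ = ⌊63/16⌋ = 3
  ⌊63/2^5⌋ = ⌊63/32⌋ = 1
(the next term ⌊63/2^6⌋ = 0, terminating the sum). Summing: v_2(63!) = 31 + 15 + 7 + 3 + 1 = 57.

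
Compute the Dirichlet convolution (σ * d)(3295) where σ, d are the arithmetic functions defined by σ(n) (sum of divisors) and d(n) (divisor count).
(σ * d)(3295) = 5296

Divisors of 3295: [1, 5, 659, 3295]. For each d | 3295:
  d = 1: σ(1) · d(3295/1) = 1 · 4 = 4
  d = 5: σ(5) · d(3295/5) = 6 · 2 = 12
  d = 659: σ(659) · d(3295/659) = 660 · 2 = 1320
  d = 3295: σ(3295) · d(3295/3295) = 3960 · 1 = 3960
Summing: (σ * d)(3295) = 4 + 12 + 1320 + 3960 = 5296.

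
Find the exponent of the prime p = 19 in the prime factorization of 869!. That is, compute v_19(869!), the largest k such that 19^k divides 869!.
v_19(869!) = 47

Legendre's formula: v_p(n!) = Σ_{k ≥ 1} ⌊n / p^k⌋. For p = 19, n = 869, the terms are:
  ⌊869/19^1⌋ = ⌊869/19⌋ = 45
  ⌊869/19^2⌋ = ⌊869/361⌋ = 2
(the next term ⌊869/19^3⌋ = 0, terminating the sum). Summing: v_19(869!) = 45 + 2 = 47.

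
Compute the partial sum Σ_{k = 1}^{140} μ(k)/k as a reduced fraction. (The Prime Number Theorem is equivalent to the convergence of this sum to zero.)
Σ μ(k)/k = -149232714064150937862643507545628954127995759701627353/10014646650599190067509233131649940057366334653200433090

Values of μ(k) for 1 ≤ k ≤ 140: μ(1) = 1, μ(2) = -1, μ(3) = -1, μ(5) = -1, μ(6) = 1, μ(7) = -1, μ(10) = 1, μ(11) = -1, μ(13) = -1, μ(14) = 1, μ(15) = 1, μ(17) = -1, μ(19) = -1, μ(21) = 1, μ(22) = 1, μ(23) = -1, μ(26) = 1, μ(29) = -1, μ(30) = -1, μ(31) = -1, μ(33) = 1, μ(34) = 1, μ(35) = 1, μ(37) = -1, μ(38) = 1, μ(39) = 1, μ(41) = -1, μ(42) = -1, μ(43) = -1, μ(46) = 1, μ(47) = -1, μ(51) = 1, μ(53) = -1, μ(55) = 1, μ(57) = 1, μ(58) = 1, μ(59) = -1, μ(61) = -1, μ(62) = 1, μ(65) = 1, μ(66) = -1, μ(67) = -1, μ(69) = 1, μ(70) = -1, μ(71) = -1, μ(73) = -1, μ(74) = 1, μ(77) = 1, μ(78) = -1, μ(79) = -1, μ(82) = 1, μ(83) = -1, μ(85) = 1, μ(86) = 1, μ(87) = 1, μ(89) = -1, μ(91) = 1, μ(93) = 1, μ(94) = 1, μ(95) = 1, μ(97) = -1, μ(101) = -1, μ(102) = -1, μ(103) = -1, μ(105) = -1, μ(106) = 1, μ(107) = -1, μ(109) = -1, μ(110) = -1, μ(111) = 1, μ(113) = -1, μ(114) = -1, μ(115) = 1, μ(118) = 1, μ(119) = 1, μ(122) = 1, μ(123) = 1, μ(127) = -1, μ(129) = 1, μ(130) = -1, μ(131) = -1, μ(133) = 1, μ(134) = 1, μ(137) = -1, μ(138) = -1, μ(139) = -1, with μ = 0 on non-squarefree integers. Summing μ(k)/k for k where μ(k) ≠ 0 gives -149232714064150937862643507545628954127995759701627353/10014646650599190067509233131649940057366334653200433090 ≈ -0.0149. (PNT ⟺ this sum → 0 as n → ∞.)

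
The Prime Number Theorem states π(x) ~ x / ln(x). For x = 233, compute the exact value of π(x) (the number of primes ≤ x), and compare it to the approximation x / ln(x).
π(233) = 51;  x/ln(x) ≈ 42.74;  relative error ≈ 16.19%.

Directly count primes up to 233: π(233) = 51. The PNT approximation gives 233/ln(233) ≈ 233/5.45104 ≈ 42.74. Relative error (π(x) − x/ln(x)) / π(x) ≈ 16.19%; the approximation is known to undercount slightly (Li(x) is a better estimate).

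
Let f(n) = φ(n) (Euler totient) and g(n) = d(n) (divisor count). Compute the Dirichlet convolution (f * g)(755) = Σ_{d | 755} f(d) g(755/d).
(φ * d)(755) = 912

Divisors of 755: [1, 5, 151, 755]. For each d | 755:
  d = 1: φ(1) · d(755/1) = 1 · 4 = 4
  d = 5: φ(5) · d(755/5) = 4 · 2 = 8
  d = 151: φ(151) · d(755/151) = 150 · 2 = 300
  d = 755: φ(755) · d(755/755) = 600 · 1 = 600
Summing: (φ * d)(755) = 4 + 8 + 300 + 600 = 912.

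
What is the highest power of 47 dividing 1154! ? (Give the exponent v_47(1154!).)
v_47(1154!) = 24

Legendre's formula: v_p(n!) = Σ_{k ≥ 1} ⌊n / p^k⌋. For p = 47, n = 1154, the terms are:
  ⌊1154/47^1⌋ = ⌊1154/47⌋ = 24
(the next term ⌊1154/47^2⌋ = 0, terminating the sum). Summing: v_47(1154!) = 24 = 24.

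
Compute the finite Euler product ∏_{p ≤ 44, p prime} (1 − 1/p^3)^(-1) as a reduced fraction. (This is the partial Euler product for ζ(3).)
∏ = 11622300127850926153432227486340003/9669167824002218213355442162630656

The primes p ≤ 44 are [2, 3, 5, 7, 11, 13, 17, 19, 23, 29, 31, 37, 41, 43]. For each prime, (1 − 1/p^3)^(-1) = p^3 / (p^3 − 1). The product is (1 − 1/2^3)^(-1), (1 − 1/3^3)^(-1), (1 − 1/5^3)^(-1), (1 − 1/7^3)^(-1), (1 − 1/11^3)^(-1), (1 − 1/13^3)^(-1), (1 − 1/17^3)^(-1), (1 − 1/19^3)^(-1), (1 − 1/23^3)^(-1), (1 − 1/29^3)^(-1), (1 − 1/31^3)^(-1), (1 − 1/37^3)^(-1), (1 − 1/41^3)^(-1), (1 − 1/43^3)^(-1) = ∏ p^3 / (p^3 − 1) = 11622300127850926153432227486340003/9669167824002218213355442162630656.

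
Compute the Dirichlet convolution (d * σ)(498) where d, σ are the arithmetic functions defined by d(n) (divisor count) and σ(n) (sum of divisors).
(d * σ)(498) = 2580

Divisors of 498: [1, 2, 3, 6, 83, 166, 249, 498]. For each d | 498:
  d = 1: d(1) · σ(498/1) = 1 · 1008 = 1008
  d = 2: d(2) · σ(498/2) = 2 · 336 = 672
  d = 3: d(3) · σ(498/3) = 2 · 252 = 504
  d = 6: d(6) · σ(498/6) = 4 · 84 = 336
  d = 83: d(83) · σ(498/83) = 2 · 12 = 24
  d = 166: d(166) · σ(498/166) = 4 · 4 = 16
  d = 249: d(249) · σ(498/249) = 4 · 3 = 12
  d = 498: d(498) · σ(498/498) = 8 · 1 = 8
Summing: (d * σ)(498) = 1008 + 672 + 504 + 336 + 24 + 16 + 12 + 8 = 2580.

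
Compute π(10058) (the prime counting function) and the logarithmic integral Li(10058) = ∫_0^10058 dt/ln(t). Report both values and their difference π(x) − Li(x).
π(10058) = 1233;  Li(10058) ≈ 1252.43;  π(x) − Li(x) ≈ -19.43.

Direct count of primes ≤ 10058 gives π(10058) = 1233. Numerical evaluation of the logarithmic integral gives Li(10058) ≈ 1252.43. The difference π(x) − Li(x) ≈ -19.43 is typically negative for small/moderate x (Li(x) overestimates), though Littlewood's theorem shows this sign changes infinitely often.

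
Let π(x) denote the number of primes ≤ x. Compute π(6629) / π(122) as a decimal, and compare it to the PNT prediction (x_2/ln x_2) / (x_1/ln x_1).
π(6629)/π(122) = 855/30 ≈ 28.5000;  PNT prediction ≈ 29.6653.

π(122) = 30 and π(6629) = 855, so π(6629)/π(122) ≈ 28.5000. The PNT-predicted ratio is (6629/ln(6629)) / (122/ln(122)) ≈ 29.6653. The two agree to within a few percent, as expected.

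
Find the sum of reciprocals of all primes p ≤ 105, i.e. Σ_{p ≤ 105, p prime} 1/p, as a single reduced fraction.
Σ 1/p = 43710588286712969019768170103664304877397/23984823528925228172706521638692258396210

π(105) = 27, so the primes ≤ 105 are [2, 3, 5, 7, 11, 13, 17, 19, 23, 29, 31, 37, 41, 43, 47, 53, 59, 61, 67, 71, 73, 79, 83, 89, 97, 101, 103]. Summing 1/p over these primes: 43710588286712969019768170103664304877397/23984823528925228172706521638692258396210 ≈ 1.8224. Mertens estimate ln ln(105) + 0.2615 ≈ 1.7992.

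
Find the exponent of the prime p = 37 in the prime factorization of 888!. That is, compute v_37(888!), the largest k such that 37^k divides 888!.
v_37(888!) = 24

Legendre's formula: v_p(n!) = Σ_{k ≥ 1} ⌊n / p^k⌋. For p = 37, n = 888, the terms are:
  ⌊888/37^1⌋ = ⌊888/37⌋ = 24
(the next term ⌊888/37^2⌋ = 0, terminating the sum). Summing: v_37(888!) = 24 = 24.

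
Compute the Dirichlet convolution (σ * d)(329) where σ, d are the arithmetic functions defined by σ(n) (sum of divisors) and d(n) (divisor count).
(σ * d)(329) = 500

Divisors of 329: [1, 7, 47, 329]. For each d | 329:
  d = 1: σ(1) · d(329/1) = 1 · 4 = 4
  d = 7: σ(7) · d(329/7) = 8 · 2 = 16
  d = 47: σ(47) · d(329/47) = 48 · 2 = 96
  d = 329: σ(329) · d(329/329) = 384 · 1 = 384
Summing: (σ * d)(329) = 4 + 16 + 96 + 384 = 500.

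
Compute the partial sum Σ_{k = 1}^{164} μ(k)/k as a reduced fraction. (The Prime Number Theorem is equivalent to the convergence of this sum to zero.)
Σ μ(k)/k = 74505990747655733376890176919471583349281305895342692670863053/5766152219975951659023630035336134306565384015606066319856068810

Values of μ(k) for 1 ≤ k ≤ 164: μ(1) = 1, μ(2) = -1, μ(3) = -1, μ(5) = -1, μ(6) = 1, μ(7) = -1, μ(10) = 1, μ(11) = -1, μ(13) = -1, μ(14) = 1, μ(15) = 1, μ(17) = -1, μ(19) = -1, μ(21) = 1, μ(22) = 1, μ(23) = -1, μ(26) = 1, μ(29) = -1, μ(30) = -1, μ(31) = -1, μ(33) = 1, μ(34) = 1, μ(35) = 1, μ(37) = -1, μ(38) = 1, μ(39) = 1, μ(41) = -1, μ(42) = -1, μ(43) = -1, μ(46) = 1, μ(47) = -1, μ(51) = 1, μ(53) = -1, μ(55) = 1, μ(57) = 1, μ(58) = 1, μ(59) = -1, μ(61) = -1, μ(62) = 1, μ(65) = 1, μ(66) = -1, μ(67) = -1, μ(69) = 1, μ(70) = -1, μ(71) = -1, μ(73) = -1, μ(74) = 1, μ(77) = 1, μ(78) = -1, μ(79) = -1, μ(82) = 1, μ(83) = -1, μ(85) = 1, μ(86) = 1, μ(87) = 1, μ(89) = -1, μ(91) = 1, μ(93) = 1, μ(94) = 1, μ(95) = 1, μ(97) = -1, μ(101) = -1, μ(102) = -1, μ(103) = -1, μ(105) = -1, μ(106) = 1, μ(107) = -1, μ(109) = -1, μ(110) = -1, μ(111) = 1, μ(113) = -1, μ(114) = -1, μ(115) = 1, μ(118) = 1, μ(119) = 1, μ(122) = 1, μ(123) = 1, μ(127) = -1, μ(129) = 1, μ(130) = -1, μ(131) = -1, μ(133) = 1, μ(134) = 1, μ(137) = -1, μ(138) = -1, μ(139) = -1, μ(141) = 1, μ(142) = 1, μ(143) = 1, μ(145) = 1, μ(146) = 1, μ(149) = -1, μ(151) = -1, μ(154) = -1, μ(155) = 1, μ(157) = -1, μ(158) = 1, μ(159) = 1, μ(161) = 1, μ(163) = -1, with μ = 0 on non-squarefree integers. Summing μ(k)/k for k where μ(k) ≠ 0 gives 74505990747655733376890176919471583349281305895342692670863053/5766152219975951659023630035336134306565384015606066319856068810 ≈ 0.0129. (PNT ⟺ this sum → 0 as n → ∞.)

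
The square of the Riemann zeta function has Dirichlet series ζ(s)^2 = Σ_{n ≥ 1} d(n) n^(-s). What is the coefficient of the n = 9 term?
d(9) = 3

ζ(s)^2 = (Σ 1/m^s)(Σ 1/k^s). The coefficient of 1/n^s in the product is the number of ordered pairs (m, k) with mk = n, which equals d(n). For n = 9, divisors are [1, 3, 9], so d(9) = 3.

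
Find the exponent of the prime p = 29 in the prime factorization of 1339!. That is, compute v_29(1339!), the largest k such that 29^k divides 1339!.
v_29(1339!) = 47

Legendre's formula: v_p(n!) = Σ_{k ≥ 1} ⌊n / p^k⌋. For p = 29, n = 1339, the terms are:
  ⌊1339/29^1⌋ = ⌊1339/29⌋ = 46
  ⌊1339/29^2⌋ = ⌊1339/841⌋ = 1
(the next term ⌊1339/29^3⌋ = 0, terminating the sum). Summing: v_29(1339!) = 46 + 1 = 47.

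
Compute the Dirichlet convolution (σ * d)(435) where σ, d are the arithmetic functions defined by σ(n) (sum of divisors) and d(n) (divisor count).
(σ * d)(435) = 1536

Divisors of 435: [1, 3, 5, 15, 29, 87, 145, 435]. For each d | 435:
  d = 1: σ(1) · d(435/1) = 1 · 8 = 8
  d = 3: σ(3) · d(435/3) = 4 · 4 = 16
  d = 5: σ(5) · d(435/5) = 6 · 4 = 24
  d = 15: σ(15) · d(435/15) = 24 · 2 = 48
  d = 29: σ(29) · d(435/29) = 30 · 4 = 120
  d = 87: σ(87) · d(435/87) = 120 · 2 = 240
  d = 145: σ(145) · d(435/145) = 180 · 2 = 360
  d = 435: σ(435) · d(435/435) = 720 · 1 = 720
Summing: (σ * d)(435) = 8 + 16 + 24 + 48 + 120 + 240 + 360 + 720 = 1536.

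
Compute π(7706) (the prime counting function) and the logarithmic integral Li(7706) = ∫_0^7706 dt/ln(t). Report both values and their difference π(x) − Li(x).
π(7706) = 978;  Li(7706) ≈ 993.64;  π(x) − Li(x) ≈ -15.64.

Direct count of primes ≤ 7706 gives π(7706) = 978. Numerical evaluation of the logarithmic integral gives Li(7706) ≈ 993.64. The difference π(x) − Li(x) ≈ -15.64 is typically negative for small/moderate x (Li(x) overestimates), though Littlewood's theorem shows this sign changes infinitely often.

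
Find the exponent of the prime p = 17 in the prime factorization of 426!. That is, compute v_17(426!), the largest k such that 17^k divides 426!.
v_17(426!) = 26

Legendre's formula: v_p(n!) = Σ_{k ≥ 1} ⌊n / p^k⌋. For p = 17, n = 426, the terms are:
  ⌊426/17^1⌋ = ⌊426/17⌋ = 25
  ⌊426/17^2⌋ = ⌊426/289⌋ = 1
(the next term ⌊426/17^3⌋ = 0, terminating the sum). Summing: v_17(426!) = 25 + 1 = 26.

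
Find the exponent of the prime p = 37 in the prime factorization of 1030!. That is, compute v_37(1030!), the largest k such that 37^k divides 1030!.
v_37(1030!) = 27

Legendre's formula: v_p(n!) = Σ_{k ≥ 1} ⌊n / p^k⌋. For p = 37, n = 1030, the terms are:
  ⌊1030/37^1⌋ = ⌊1030/37⌋ = 27
(the next term ⌊1030/37^2⌋ = 0, terminating the sum). Summing: v_37(1030!) = 27 = 27.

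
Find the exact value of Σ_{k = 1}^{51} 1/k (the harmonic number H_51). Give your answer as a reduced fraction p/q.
H_51 = 14004003155738682347159/3099044504245996706400

Direct summation: H_51 = 1 + 1/2 + ... + 1/51. The least common denominator is lcm(1, ..., 51) = 3099044504245996706400; over this denominator the numerator is 3099044504245996706400 + 1549522252122998353200 + 1033014834748665568800 + 774761126061499176600 + 619808900849199341280 + 516507417374332784400 + 442720643463713815200 + 387380563030749588300 + 344338278249555189600 + 309904450424599670640 + 281731318567817882400 + 258253708687166392200 + 238388038788153592800 + 221360321731856907600 + 206602966949733113760 + 193690281515374794150 + 182296735543882159200 + 172169139124777594800 + 163107605486631405600 + 154952225212299835320 + 147573547821237938400 + 140865659283908941200 + 134741065401999856800 + 129126854343583196100 + 123961780169839868256 + 119194019394076796400 + 114779426083185063200 + 110680160865928453800 + 106863603594689541600 + 103301483474866556880 + 99969177556322474400 + 96845140757687397075 + 93910439522605960800 + 91148367771941079600 + 88544128692742763040 + 86084569562388797400 + 83757959574216127200 + 81553802743315702800 + 79462679596051197600 + 77476112606149917660 + 75586451323073090400 + 73786773910618969200 + 72070802424325504800 + 70432829641954470600 + 68867655649911037920 + 67370532700999928400 + 65937117111616951200 + 64563427171791598050 + 63245806209101973600 + 61980890084919934128 + 60765578514627386400 = 14004003155738682347159, so H_51 = 14004003155738682347159/3099044504245996706400 (already in lowest terms) ≈ 4.51881. (The PNT-adjacent estimate ln(51) + γ ≈ 4.50904 matches within O(1/n).)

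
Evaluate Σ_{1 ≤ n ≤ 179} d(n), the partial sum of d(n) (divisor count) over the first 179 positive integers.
Σ_{n ≤ 179} d(n) = 953

Compute d(n) for each 1 ≤ n ≤ 179: d(1) = 1, d(2) = 2, d(3) = 2, d(4) = 3, d(5) = 2, d(6) = 4, d(7) = 2, d(8) = 4, d(9) = 3, d(10) = 4, d(11) = 2, d(12) = 6, d(13) = 2, d(14) = 4, d(15) = 4, d(16) = 5, d(17) = 2, d(18) = 6, d(19) = 2, d(20) = 6, d(21) = 4, d(22) = 4, d(23) = 2, d(24) = 8, d(25) = 3, d(26) = 4, d(27) = 4, d(28) = 6, d(29) = 2, d(30) = 8, d(31) = 2, d(32) = 6, d(33) = 4, d(34) = 4, d(35) = 4, d(36) = 9, d(37) = 2, d(38) = 4, d(39) = 4, d(40) = 8, d(41) = 2, d(42) = 8, d(43) = 2, d(44) = 6, d(45) = 6, d(46) = 4, d(47) = 2, d(48) = 10, d(49) = 3, d(50) = 6, d(51) = 4, d(52) = 6, d(53) = 2, d(54) = 8, d(55) = 4, d(56) = 8, d(57) = 4, d(58) = 4, d(59) = 2, d(60) = 12, d(61) = 2, d(62) = 4, d(63) = 6, d(64) = 7, d(65) = 4, d(66) = 8, d(67) = 2, d(68) = 6, d(69) = 4, d(70) = 8, d(71) = 2, d(72) = 12, d(73) = 2, d(74) = 4, d(75) = 6, d(76) = 6, d(77) = 4, d(78) = 8, d(79) = 2, d(80) = 10, d(81) = 5, d(82) = 4, d(83) = 2, d(84) = 12, d(85) = 4, d(86) = 4, d(87) = 4, d(88) = 8, d(89) = 2, d(90) = 12, d(91) = 4, d(92) = 6, d(93) = 4, d(94) = 4, d(95) = 4, d(96) = 12, d(97) = 2, d(98) = 6, d(99) = 6, d(100) = 9, d(101) = 2, d(102) = 8, d(103) = 2, d(104) = 8, d(105) = 8, d(106) = 4, d(107) = 2, d(108) = 12, d(109) = 2, d(110) = 8, d(111) = 4, d(112) = 10, d(113) = 2, d(114) = 8, d(115) = 4, d(116) = 6, d(117) = 6, d(118) = 4, d(119) = 4, d(120) = 16, d(121) = 3, d(122) = 4, d(123) = 4, d(124) = 6, d(125) = 4, d(126) = 12, d(127) = 2, d(128) = 8, d(129) = 4, d(130) = 8, d(131) = 2, d(132) = 12, d(133) = 4, d(134) = 4, d(135) = 8, d(136) = 8, d(137) = 2, d(138) = 8, d(139) = 2, d(140) = 12, d(141) = 4, d(142) = 4, d(143) = 4, d(144) = 15, d(145) = 4, d(146) = 4, d(147) = 6, d(148) = 6, d(149) = 2, d(150) = 12, d(151) = 2, d(152) = 8, d(153) = 6, d(154) = 8, d(155) = 4, d(156) = 12, d(157) = 2, d(158) = 4, d(159) = 4, d(160) = 12, d(161) = 4, d(162) = 10, d(163) = 2, d(164) = 6, d(165) = 8, d(166) = 4, d(167) = 2, d(168) = 16, d(169) = 3, d(170) = 8, d(171) = 6, d(172) = 6, d(173) = 2, d(174) = 8, d(175) = 6, d(176) = 10, d(177) = 4, d(178) = 4, d(179) = 2. Summing all 179 values: 953. (Dirichlet's divisor formula: Σ_{n ≤ x} d(n) = x ln(x) + (2γ − 1) x + O(√x). For x = 179, the asymptotic estimate is ≈ 956.19.)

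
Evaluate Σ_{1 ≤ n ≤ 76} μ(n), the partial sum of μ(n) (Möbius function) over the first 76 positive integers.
Σ_{n ≤ 76} μ(n) = -3

Compute μ(n) for each 1 ≤ n ≤ 76: μ(1) = 1, μ(2) = -1, μ(3) = -1, μ(4) = 0, μ(5) = -1, μ(6) = 1, μ(7) = -1, μ(8) = 0, μ(9) = 0, μ(10) = 1, μ(11) = -1, μ(12) = 0, μ(13) = -1, μ(14) = 1, μ(15) = 1, μ(16) = 0, μ(17) = -1, μ(18) = 0, μ(19) = -1, μ(20) = 0, μ(21) = 1, μ(22) = 1, μ(23) = -1, μ(24) = 0, μ(25) = 0, μ(26) = 1, μ(27) = 0, μ(28) = 0, μ(29) = -1, μ(30) = -1, μ(31) = -1, μ(32) = 0, μ(33) = 1, μ(34) = 1, μ(35) = 1, μ(36) = 0, μ(37) = -1, μ(38) = 1, μ(39) = 1, μ(40) = 0, μ(41) = -1, μ(42) = -1, μ(43) = -1, μ(44) = 0, μ(45) = 0, μ(46) = 1, μ(47) = -1, μ(48) = 0, μ(49) = 0, μ(50) = 0, μ(51) = 1, μ(52) = 0, μ(53) = -1, μ(54) = 0, μ(55) = 1, μ(56) = 0, μ(57) = 1, μ(58) = 1, μ(59) = -1, μ(60) = 0, μ(61) = -1, μ(62) = 1, μ(63) = 0, μ(64) = 0, μ(65) = 1, μ(66) = -1, μ(67) = -1, μ(68) = 0, μ(69) = 1, μ(70) = -1, μ(71) = -1, μ(72) = 0, μ(73) = -1, μ(74) = 1, μ(75) = 0, μ(76) = 0. Summing all 76 values: -3. (Mertens function M(x) = Σ_{n ≤ x} μ(n); on average M(x) should be small (PNT ⟺ M(x) = o(x)).)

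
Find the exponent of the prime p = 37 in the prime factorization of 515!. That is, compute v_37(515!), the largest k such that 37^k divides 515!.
v_37(515!) = 13

Legendre's formula: v_p(n!) = Σ_{k ≥ 1} ⌊n / p^k⌋. For p = 37, n = 515, the terms are:
  ⌊515/37^1⌋ = ⌊515/37⌋ = 13
(the next term ⌊515/37^2⌋ = 0, terminating the sum). Summing: v_37(515!) = 13 = 13.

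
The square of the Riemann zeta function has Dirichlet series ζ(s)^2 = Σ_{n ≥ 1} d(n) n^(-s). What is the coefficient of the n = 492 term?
d(492) = 12

ζ(s)^2 = (Σ 1/m^s)(Σ 1/k^s). The coefficient of 1/n^s in the product is the number of ordered pairs (m, k) with mk = n, which equals d(n). For n = 492, divisors are [1, 2, 3, 4, 6, 12, 41, 82, 123, 164, 246, 492], so d(492) = 12.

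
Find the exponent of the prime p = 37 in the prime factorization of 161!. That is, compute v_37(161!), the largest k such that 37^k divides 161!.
v_37(161!) = 4

Legendre's formula: v_p(n!) = Σ_{k ≥ 1} ⌊n / p^k⌋. For p = 37, n = 161, the terms are:
  ⌊161/37^1⌋ = ⌊161/37⌋ = 4
(the next term ⌊161/37^2⌋ = 0, terminating the sum). Summing: v_37(161!) = 4 = 4.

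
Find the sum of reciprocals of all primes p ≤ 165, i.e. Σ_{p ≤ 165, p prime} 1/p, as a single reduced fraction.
Σ 1/p = 10988187442690106858194788089546541159451476081371138484805233167/5766152219975951659023630035336134306565384015606066319856068810

π(165) = 38, so the primes ≤ 165 are [2, 3, 5, 7, 11, 13, 17, 19, 23, 29, 31, 37, 41, 43, 47, 53, 59, 61, 67, 71, 73, 79, 83, 89, 97, 101, 103, 107, 109, 113, 127, 131, 137, 139, 149, 151, 157, 163]. Summing 1/p over these primes: 10988187442690106858194788089546541159451476081371138484805233167/5766152219975951659023630035336134306565384015606066319856068810 ≈ 1.9056. Mertens estimate ln ln(165) + 0.2615 ≈ 1.8919.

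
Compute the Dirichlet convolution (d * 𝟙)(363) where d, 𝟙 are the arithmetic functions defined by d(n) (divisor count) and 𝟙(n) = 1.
(d * 𝟙)(363) = 18

Divisors of 363: [1, 3, 11, 33, 121, 363]. For each d | 363:
  d = 1: d(1) · 𝟙(363/1) = 1 · 1 = 1
  d = 3: d(3) · 𝟙(363/3) = 2 · 1 = 2
  d = 11: d(11) · 𝟙(363/11) = 2 · 1 = 2
  d = 33: d(33) · 𝟙(363/33) = 4 · 1 = 4
  d = 121: d(121) · 𝟙(363/121) = 3 · 1 = 3
  d = 363: d(363) · 𝟙(363/363) = 6 · 1 = 6
Summing: (d * 𝟙)(363) = 1 + 2 + 2 + 4 + 3 + 6 = 18.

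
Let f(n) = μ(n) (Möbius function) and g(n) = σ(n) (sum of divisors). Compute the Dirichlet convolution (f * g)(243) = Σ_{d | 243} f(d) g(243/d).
(μ * σ)(243) = 243

Divisors of 243: [1, 3, 9, 27, 81, 243]. For each d | 243:
  d = 1: μ(1) · σ(243/1) = 1 · 364 = 364
  d = 3: μ(3) · σ(243/3) = -1 · 121 = -121
  d = 9: μ(9) · σ(243/9) = 0 · 40 = 0
  d = 27: μ(27) · σ(243/27) = 0 · 13 = 0
  d = 81: μ(81) · σ(243/81) = 0 · 4 = 0
  d = 243: μ(243) · σ(243/243) = 0 · 1 = 0
Summing: (μ * σ)(243) = 364 + -121 + 0 + 0 + 0 + 0 = 243.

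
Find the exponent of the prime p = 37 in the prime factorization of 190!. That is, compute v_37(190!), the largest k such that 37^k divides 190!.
v_37(190!) = 5

Legendre's formula: v_p(n!) = Σ_{k ≥ 1} ⌊n / p^k⌋. For p = 37, n = 190, the terms are:
  ⌊190/37^1⌋ = ⌊190/37⌋ = 5
(the next term ⌊190/37^2⌋ = 0, terminating the sum). Summing: v_37(190!) = 5 = 5.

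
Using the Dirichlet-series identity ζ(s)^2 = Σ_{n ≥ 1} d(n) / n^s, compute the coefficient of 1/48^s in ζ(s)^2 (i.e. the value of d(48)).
d(48) = 10

ζ(s)^2 = (Σ 1/m^s)(Σ 1/k^s). The coefficient of 1/n^s in the product is the number of ordered pairs (m, k) with mk = n, which equals d(n). For n = 48, divisors are [1, 2, 3, 4, 6, 8, 12, 16, 24, 48], so d(48) = 10.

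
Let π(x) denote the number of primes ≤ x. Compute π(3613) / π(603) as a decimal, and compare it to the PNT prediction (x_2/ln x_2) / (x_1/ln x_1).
π(3613)/π(603) = 505/110 ≈ 4.5909;  PNT prediction ≈ 4.6823.

π(603) = 110 and π(3613) = 505, so π(3613)/π(603) ≈ 4.5909. The PNT-predicted ratio is (3613/ln(3613)) / (603/ln(603)) ≈ 4.6823. The two agree to within a few percent, as expected.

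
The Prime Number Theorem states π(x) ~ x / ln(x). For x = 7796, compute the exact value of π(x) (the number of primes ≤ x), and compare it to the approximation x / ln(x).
π(7796) = 987;  x/ln(x) ≈ 869.96;  relative error ≈ 11.86%.

Directly count primes up to 7796: π(7796) = 987. The PNT approximation gives 7796/ln(7796) ≈ 7796/8.96137 ≈ 869.96. Relative error (π(x) − x/ln(x)) / π(x) ≈ 11.86%; the approximation is known to undercount slightly (Li(x) is a better estimate).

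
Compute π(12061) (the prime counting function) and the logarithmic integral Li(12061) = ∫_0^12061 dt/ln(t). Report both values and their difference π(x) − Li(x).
π(12061) = 1444;  Li(12061) ≈ 1467.59;  π(x) − Li(x) ≈ -23.59.

Direct count of primes ≤ 12061 gives π(12061) = 1444. Numerical evaluation of the logarithmic integral gives Li(12061) ≈ 1467.59. The difference π(x) − Li(x) ≈ -23.59 is typically negative for small/moderate x (Li(x) overestimates), though Littlewood's theorem shows this sign changes infinitely often.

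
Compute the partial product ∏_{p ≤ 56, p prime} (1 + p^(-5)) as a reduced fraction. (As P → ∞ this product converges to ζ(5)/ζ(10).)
∏ = 32347597211284988160480267437380591091977322089812731895007080802055947812864/31226639806314720763085693561071542877365250131832357293968847568717289128655

The primes p ≤ 56 are [2, 3, 5, 7, 11, 13, 17, 19, 23, 29, 31, 37, 41, 43, 47, 53]. For each, (1 + 1/p^5) = (p^5 + 1)/p^5. Multiplying these fractions over p ∈ [2, 3, 5, 7, 11, 13, 17, 19, 23, 29, 31, 37, 41, 43, 47, 53] gives 32347597211284988160480267437380591091977322089812731895007080802055947812864/31226639806314720763085693561071542877365250131832357293968847568717289128655. (In the limit P → ∞ this tends to ζ(5)/ζ(10).)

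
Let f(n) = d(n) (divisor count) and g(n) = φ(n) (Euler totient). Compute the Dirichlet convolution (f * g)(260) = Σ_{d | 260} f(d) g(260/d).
(d * φ)(260) = 588

Divisors of 260: [1, 2, 4, 5, 10, 13, 20, 26, 52, 65, 130, 260]. For each d | 260:
  d = 1: d(1) · φ(260/1) = 1 · 96 = 96
  d = 2: d(2) · φ(260/2) = 2 · 48 = 96
  d = 4: d(4) · φ(260/4) = 3 · 48 = 144
  d = 5: d(5) · φ(260/5) = 2 · 24 = 48
  d = 10: d(10) · φ(260/10) = 4 · 12 = 48
  d = 13: d(13) · φ(260/13) = 2 · 8 = 16
  d = 20: d(20) · φ(260/20) = 6 · 12 = 72
  d = 26: d(26) · φ(260/26) = 4 · 4 = 16
  d = 52: d(52) · φ(260/52) = 6 · 4 = 24
  d = 65: d(65) · φ(260/65) = 4 · 2 = 8
  d = 130: d(130) · φ(260/130) = 8 · 1 = 8
  d = 260: d(260) · φ(260/260) = 12 · 1 = 12
Summing: (d * φ)(260) = 96 + 96 + 144 + 48 + 48 + 16 + 72 + 16 + 24 + 8 + 8 + 12 = 588.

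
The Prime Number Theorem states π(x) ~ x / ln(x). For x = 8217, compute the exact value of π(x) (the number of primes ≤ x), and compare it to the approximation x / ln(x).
π(8217) = 1029;  x/ln(x) ≈ 911.59;  relative error ≈ 11.41%.

Directly count primes up to 8217: π(8217) = 1029. The PNT approximation gives 8217/ln(8217) ≈ 8217/9.01396 ≈ 911.59. Relative error (π(x) − x/ln(x)) / π(x) ≈ 11.41%; the approximation is known to undercount slightly (Li(x) is a better estimate).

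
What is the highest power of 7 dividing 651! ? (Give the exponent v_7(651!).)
v_7(651!) = 107

Legendre's formula: v_p(n!) = Σ_{k ≥ 1} ⌊n / p^k⌋. For p = 7, n = 651, the terms are:
  ⌊651/7^1⌋ = ⌊651/7⌋ = 93
  ⌊651/7^2⌋ = ⌊651/49⌋ = 13
  ⌊651/7^3⌋ = ⌊651/343⌋ = 1
(the next term ⌊651/7^4⌋ = 0, terminating the sum). Summing: v_7(651!) = 93 + 13 + 1 = 107.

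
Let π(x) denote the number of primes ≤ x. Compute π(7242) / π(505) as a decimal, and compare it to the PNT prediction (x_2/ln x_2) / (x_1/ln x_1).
π(7242)/π(505) = 925/96 ≈ 9.6354;  PNT prediction ≈ 10.0436.

π(505) = 96 and π(7242) = 925, so π(7242)/π(505) ≈ 9.6354. The PNT-predicted ratio is (7242/ln(7242)) / (505/ln(505)) ≈ 10.0436. The two agree to within a few percent, as expected.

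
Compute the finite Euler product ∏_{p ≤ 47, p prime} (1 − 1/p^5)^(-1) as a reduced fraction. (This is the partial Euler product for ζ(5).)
∏ = 505807800965451248053830657783332590848273750176189703324931155978491/487794643941809531294334436783738741459341109492573787399981389578240

The primes p ≤ 47 are [2, 3, 5, 7, 11, 13, 17, 19, 23, 29, 31, 37, 41, 43, 47]. For each prime, (1 − 1/p^5)^(-1) = p^5 / (p^5 − 1). The product is (1 − 1/2^5)^(-1), (1 − 1/3^5)^(-1), (1 − 1/5^5)^(-1), (1 − 1/7^5)^(-1), (1 − 1/11^5)^(-1), (1 − 1/13^5)^(-1), (1 − 1/17^5)^(-1), (1 − 1/19^5)^(-1), (1 − 1/23^5)^(-1), (1 − 1/29^5)^(-1), (1 − 1/31^5)^(-1), (1 − 1/37^5)^(-1), (1 − 1/41^5)^(-1), (1 − 1/43^5)^(-1), (1 − 1/47^5)^(-1) = ∏ p^5 / (p^5 − 1) = 505807800965451248053830657783332590848273750176189703324931155978491/487794643941809531294334436783738741459341109492573787399981389578240.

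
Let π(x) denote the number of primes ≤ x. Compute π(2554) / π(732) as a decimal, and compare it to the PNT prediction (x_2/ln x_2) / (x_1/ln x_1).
π(2554)/π(732) = 374/129 ≈ 2.8992;  PNT prediction ≈ 2.9333.

π(732) = 129 and π(2554) = 374, so π(2554)/π(732) ≈ 2.8992. The PNT-predicted ratio is (2554/ln(2554)) / (732/ln(732)) ≈ 2.9333. The two agree to within a few percent, as expected.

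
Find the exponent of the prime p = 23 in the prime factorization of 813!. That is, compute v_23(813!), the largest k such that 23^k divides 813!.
v_23(813!) = 36

Legendre's formula: v_p(n!) = Σ_{k ≥ 1} ⌊n / p^k⌋. For p = 23, n = 813, the terms are:
  ⌊813/23^1⌋ = ⌊813/23⌋ = 35
  ⌊813/23^2⌋ = ⌊813/529⌋ = 1
(the next term ⌊813/23^3⌋ = 0, terminating the sum). Summing: v_23(813!) = 35 + 1 = 36.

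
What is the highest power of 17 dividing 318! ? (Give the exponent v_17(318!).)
v_17(318!) = 19

Legendre's formula: v_p(n!) = Σ_{k ≥ 1} ⌊n / p^k⌋. For p = 17, n = 318, the terms are:
  ⌊318/17^1⌋ = ⌊318/17⌋ = 18
  ⌊318/17^2⌋ = ⌊318/289⌋ = 1
(the next term ⌊318/17^3⌋ = 0, terminating the sum). Summing: v_17(318!) = 18 + 1 = 19.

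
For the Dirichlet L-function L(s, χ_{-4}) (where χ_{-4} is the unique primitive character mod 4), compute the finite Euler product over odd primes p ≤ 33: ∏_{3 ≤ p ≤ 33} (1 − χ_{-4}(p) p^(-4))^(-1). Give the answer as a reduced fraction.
∏ = 1870816715381797956556539609218365/1891731462842378884815364370202624

The odd primes p ≤ 33 are [3, 5, 7, 11, 13, 17, 19, 23, 29, 31]. For each, χ(p) = 1 if p ≡ 1 mod 4, χ(p) = −1 if p ≡ 3 mod 4. Taking (1 − χ(p)/p^4)^(-1) = p^4/(p^4 − χ(p)): (1 − (-1)/3^4)^(-1) · (1 − (1)/5^4)^(-1) · (1 − (-1)/7^4)^(-1) · (1 − (-1)/11^4)^(-1) · (1 − (1)/13^4)^(-1) · (1 − (1)/17^4)^(-1) · (1 − (-1)/19^4)^(-1) · (1 − (-1)/23^4)^(-1) · (1 − (1)/29^4)^(-1) · (1 − (-1)/31^4)^(-1) = 1870816715381797956556539609218365/1891731462842378884815364370202624.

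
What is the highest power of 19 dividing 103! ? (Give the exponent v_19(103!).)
v_19(103!) = 5

Legendre's formula: v_p(n!) = Σ_{k ≥ 1} ⌊n / p^k⌋. For p = 19, n = 103, the terms are:
  ⌊103/19^1⌋ = ⌊103/19⌋ = 5
(the next term ⌊103/19^2⌋ = 0, terminating the sum). Summing: v_19(103!) = 5 = 5.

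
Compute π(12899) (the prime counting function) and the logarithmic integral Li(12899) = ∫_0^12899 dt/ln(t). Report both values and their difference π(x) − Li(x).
π(12899) = 1535;  Li(12899) ≈ 1556.44;  π(x) − Li(x) ≈ -21.44.

Direct count of primes ≤ 12899 gives π(12899) = 1535. Numerical evaluation of the logarithmic integral gives Li(12899) ≈ 1556.44. The difference π(x) − Li(x) ≈ -21.44 is typically negative for small/moderate x (Li(x) overestimates), though Littlewood's theorem shows this sign changes infinitely often.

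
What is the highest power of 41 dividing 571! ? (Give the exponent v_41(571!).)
v_41(571!) = 13

Legendre's formula: v_p(n!) = Σ_{k ≥ 1} ⌊n / p^k⌋. For p = 41, n = 571, the terms are:
  ⌊571/41^1⌋ = ⌊571/41⌋ = 13
(the next term ⌊571/41^2⌋ = 0, terminating the sum). Summing: v_41(571!) = 13 = 13.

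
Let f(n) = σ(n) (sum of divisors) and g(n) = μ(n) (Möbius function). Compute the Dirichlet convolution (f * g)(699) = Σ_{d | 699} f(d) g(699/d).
(σ * μ)(699) = 699

Divisors of 699: [1, 3, 233, 699]. For each d | 699:
  d = 1: σ(1) · μ(699/1) = 1 · 1 = 1
  d = 3: σ(3) · μ(699/3) = 4 · -1 = -4
  d = 233: σ(233) · μ(699/233) = 234 · -1 = -234
  d = 699: σ(699) · μ(699/699) = 936 · 1 = 936
Summing: (σ * μ)(699) = 1 + -4 + -234 + 936 = 699.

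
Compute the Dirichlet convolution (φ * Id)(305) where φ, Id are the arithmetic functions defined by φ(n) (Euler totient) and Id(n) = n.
(φ * Id)(305) = 1089

Divisors of 305: [1, 5, 61, 305]. For each d | 305:
  d = 1: φ(1) · Id(305/1) = 1 · 305 = 305
  d = 5: φ(5) · Id(305/5) = 4 · 61 = 244
  d = 61: φ(61) · Id(305/61) = 60 · 5 = 300
  d = 305: φ(305) · Id(305/305) = 240 · 1 = 240
Summing: (φ * Id)(305) = 305 + 244 + 300 + 240 = 1089.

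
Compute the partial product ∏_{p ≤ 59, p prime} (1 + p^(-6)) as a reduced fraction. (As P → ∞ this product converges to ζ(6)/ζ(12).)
∏ = 15208164362828403658148964619279112555962623197017564159533315284245673252712693579875969187856000000/14952583309331613601270624305866697838298339465266429234833578634476621111163572328947624655858571977

The primes p ≤ 59 are [2, 3, 5, 7, 11, 13, 17, 19, 23, 29, 31, 37, 41, 43, 47, 53, 59]. For each, (1 + 1/p^6) = (p^6 + 1)/p^6. Multiplying these fractions over p ∈ [2, 3, 5, 7, 11, 13, 17, 19, 23, 29, 31, 37, 41, 43, 47, 53, 59] gives 15208164362828403658148964619279112555962623197017564159533315284245673252712693579875969187856000000/14952583309331613601270624305866697838298339465266429234833578634476621111163572328947624655858571977. (In the limit P → ∞ this tends to ζ(6)/ζ(12).)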